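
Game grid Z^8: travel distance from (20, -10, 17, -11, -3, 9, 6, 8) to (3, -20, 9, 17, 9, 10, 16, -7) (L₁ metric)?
101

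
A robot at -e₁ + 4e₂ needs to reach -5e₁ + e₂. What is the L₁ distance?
7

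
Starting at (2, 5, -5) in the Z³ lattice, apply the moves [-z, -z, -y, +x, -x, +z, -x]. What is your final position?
(1, 4, -6)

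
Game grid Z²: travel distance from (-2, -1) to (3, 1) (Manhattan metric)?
7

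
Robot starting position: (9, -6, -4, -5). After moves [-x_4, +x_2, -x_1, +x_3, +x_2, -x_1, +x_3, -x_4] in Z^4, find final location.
(7, -4, -2, -7)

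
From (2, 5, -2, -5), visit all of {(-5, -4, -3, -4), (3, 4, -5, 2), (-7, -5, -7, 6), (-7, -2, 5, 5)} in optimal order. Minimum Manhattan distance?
69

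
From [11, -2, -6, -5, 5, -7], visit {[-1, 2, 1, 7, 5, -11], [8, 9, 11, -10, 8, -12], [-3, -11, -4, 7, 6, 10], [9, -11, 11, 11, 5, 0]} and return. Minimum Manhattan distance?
224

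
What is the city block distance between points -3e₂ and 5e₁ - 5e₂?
7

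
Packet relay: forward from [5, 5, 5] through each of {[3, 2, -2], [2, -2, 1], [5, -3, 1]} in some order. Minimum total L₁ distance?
24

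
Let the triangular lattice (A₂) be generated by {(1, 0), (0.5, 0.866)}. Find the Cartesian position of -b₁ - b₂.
(-1.5, -0.866)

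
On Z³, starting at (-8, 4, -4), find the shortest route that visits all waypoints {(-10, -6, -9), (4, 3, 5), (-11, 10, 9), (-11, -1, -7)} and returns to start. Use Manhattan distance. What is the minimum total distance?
100
(one optimal route: (-8, 4, -4) → (-10, -6, -9) → (-11, -1, -7) → (-11, 10, 9) → (4, 3, 5) → (-8, 4, -4))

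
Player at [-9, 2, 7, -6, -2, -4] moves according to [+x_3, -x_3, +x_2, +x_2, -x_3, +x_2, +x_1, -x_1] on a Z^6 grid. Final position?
(-9, 5, 6, -6, -2, -4)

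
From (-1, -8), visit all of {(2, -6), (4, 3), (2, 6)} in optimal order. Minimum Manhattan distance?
21
(one optimal route: (-1, -8) → (2, -6) → (4, 3) → (2, 6))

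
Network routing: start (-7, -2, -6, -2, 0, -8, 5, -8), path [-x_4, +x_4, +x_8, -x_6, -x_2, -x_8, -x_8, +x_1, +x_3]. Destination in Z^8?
(-6, -3, -5, -2, 0, -9, 5, -9)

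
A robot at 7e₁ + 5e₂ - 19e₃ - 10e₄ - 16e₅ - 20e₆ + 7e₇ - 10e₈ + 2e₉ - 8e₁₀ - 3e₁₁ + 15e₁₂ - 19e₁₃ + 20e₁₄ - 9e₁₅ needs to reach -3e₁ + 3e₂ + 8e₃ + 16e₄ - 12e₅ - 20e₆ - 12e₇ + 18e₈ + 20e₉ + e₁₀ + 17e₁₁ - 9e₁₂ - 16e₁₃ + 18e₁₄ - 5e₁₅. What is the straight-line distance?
63.8749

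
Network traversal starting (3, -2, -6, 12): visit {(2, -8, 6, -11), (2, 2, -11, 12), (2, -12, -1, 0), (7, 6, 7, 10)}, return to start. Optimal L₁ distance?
130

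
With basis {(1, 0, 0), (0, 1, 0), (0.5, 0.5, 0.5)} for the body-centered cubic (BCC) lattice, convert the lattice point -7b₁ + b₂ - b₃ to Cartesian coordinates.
(-7.5, 0.5, -0.5)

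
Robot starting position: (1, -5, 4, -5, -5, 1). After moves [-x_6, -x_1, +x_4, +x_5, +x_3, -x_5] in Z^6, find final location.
(0, -5, 5, -4, -5, 0)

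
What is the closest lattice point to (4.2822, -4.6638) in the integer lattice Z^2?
(4, -5)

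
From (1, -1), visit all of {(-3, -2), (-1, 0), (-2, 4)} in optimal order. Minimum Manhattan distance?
14
(one optimal route: (1, -1) → (-3, -2) → (-1, 0) → (-2, 4))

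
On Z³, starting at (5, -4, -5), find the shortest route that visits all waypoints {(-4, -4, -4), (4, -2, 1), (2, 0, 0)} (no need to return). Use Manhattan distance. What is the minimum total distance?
28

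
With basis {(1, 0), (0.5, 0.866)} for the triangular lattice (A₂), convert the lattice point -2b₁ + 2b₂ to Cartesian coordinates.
(-1, 1.732)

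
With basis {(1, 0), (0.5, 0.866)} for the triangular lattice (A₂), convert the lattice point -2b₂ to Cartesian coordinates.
(-1, -1.732)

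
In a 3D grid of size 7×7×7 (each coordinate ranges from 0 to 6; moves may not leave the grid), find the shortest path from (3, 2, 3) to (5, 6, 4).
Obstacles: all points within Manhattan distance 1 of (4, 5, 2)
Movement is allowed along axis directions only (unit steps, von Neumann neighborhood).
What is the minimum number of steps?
7
(one shortest path: (3, 2, 3) → (4, 2, 3) → (5, 2, 3) → (5, 3, 3) → (5, 4, 3) → (5, 5, 3) → (5, 6, 3) → (5, 6, 4))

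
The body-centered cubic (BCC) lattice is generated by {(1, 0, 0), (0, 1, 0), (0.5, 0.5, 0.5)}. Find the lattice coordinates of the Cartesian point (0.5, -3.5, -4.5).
5b₁ + b₂ - 9b₃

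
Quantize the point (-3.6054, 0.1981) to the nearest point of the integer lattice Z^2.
(-4, 0)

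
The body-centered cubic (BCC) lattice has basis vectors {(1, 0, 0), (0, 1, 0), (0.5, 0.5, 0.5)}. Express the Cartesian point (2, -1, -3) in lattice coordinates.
5b₁ + 2b₂ - 6b₃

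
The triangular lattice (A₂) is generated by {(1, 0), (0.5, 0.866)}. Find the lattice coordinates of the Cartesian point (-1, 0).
-b₁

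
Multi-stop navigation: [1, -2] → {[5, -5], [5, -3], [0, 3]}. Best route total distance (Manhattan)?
19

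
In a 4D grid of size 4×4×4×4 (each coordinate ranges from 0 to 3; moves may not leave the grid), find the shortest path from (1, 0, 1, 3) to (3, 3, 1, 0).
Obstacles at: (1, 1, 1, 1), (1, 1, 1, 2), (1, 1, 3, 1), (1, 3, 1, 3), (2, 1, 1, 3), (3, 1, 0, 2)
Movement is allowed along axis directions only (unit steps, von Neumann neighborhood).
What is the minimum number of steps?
8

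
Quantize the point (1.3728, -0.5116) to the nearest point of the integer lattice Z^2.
(1, -1)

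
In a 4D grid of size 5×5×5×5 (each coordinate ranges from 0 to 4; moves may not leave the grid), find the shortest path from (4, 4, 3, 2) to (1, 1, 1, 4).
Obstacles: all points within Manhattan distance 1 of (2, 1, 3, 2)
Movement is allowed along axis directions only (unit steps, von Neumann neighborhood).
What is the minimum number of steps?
10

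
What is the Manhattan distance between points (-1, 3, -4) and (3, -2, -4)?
9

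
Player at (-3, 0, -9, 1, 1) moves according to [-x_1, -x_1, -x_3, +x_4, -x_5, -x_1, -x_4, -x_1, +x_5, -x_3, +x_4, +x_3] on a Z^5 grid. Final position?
(-7, 0, -10, 2, 1)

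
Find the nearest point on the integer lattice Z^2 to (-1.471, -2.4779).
(-1, -2)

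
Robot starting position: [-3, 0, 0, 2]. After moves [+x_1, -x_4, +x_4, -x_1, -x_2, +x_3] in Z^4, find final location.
(-3, -1, 1, 2)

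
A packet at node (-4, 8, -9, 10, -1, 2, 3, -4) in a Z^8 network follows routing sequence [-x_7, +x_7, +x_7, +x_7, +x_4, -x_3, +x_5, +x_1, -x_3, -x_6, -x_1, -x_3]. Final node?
(-4, 8, -12, 11, 0, 1, 5, -4)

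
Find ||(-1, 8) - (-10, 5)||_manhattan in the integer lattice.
12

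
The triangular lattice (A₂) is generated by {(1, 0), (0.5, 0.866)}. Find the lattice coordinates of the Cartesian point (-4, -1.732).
-3b₁ - 2b₂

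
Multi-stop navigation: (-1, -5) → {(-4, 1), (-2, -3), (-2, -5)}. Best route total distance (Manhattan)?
9
(one optimal route: (-1, -5) → (-2, -5) → (-2, -3) → (-4, 1))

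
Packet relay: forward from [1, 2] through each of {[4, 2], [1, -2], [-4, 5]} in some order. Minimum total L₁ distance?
22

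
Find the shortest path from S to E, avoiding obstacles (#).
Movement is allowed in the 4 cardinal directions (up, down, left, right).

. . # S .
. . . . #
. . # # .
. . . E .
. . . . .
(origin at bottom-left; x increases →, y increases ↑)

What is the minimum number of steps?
7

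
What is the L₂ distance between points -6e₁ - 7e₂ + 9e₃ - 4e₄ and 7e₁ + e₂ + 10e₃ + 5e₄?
17.7482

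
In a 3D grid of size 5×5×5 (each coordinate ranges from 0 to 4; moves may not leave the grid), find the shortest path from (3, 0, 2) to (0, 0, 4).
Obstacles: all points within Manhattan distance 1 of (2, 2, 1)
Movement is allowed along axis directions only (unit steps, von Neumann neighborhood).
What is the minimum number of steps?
5
(one shortest path: (3, 0, 2) → (2, 0, 2) → (1, 0, 2) → (0, 0, 2) → (0, 0, 3) → (0, 0, 4))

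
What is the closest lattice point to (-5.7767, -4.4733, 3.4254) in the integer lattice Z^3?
(-6, -4, 3)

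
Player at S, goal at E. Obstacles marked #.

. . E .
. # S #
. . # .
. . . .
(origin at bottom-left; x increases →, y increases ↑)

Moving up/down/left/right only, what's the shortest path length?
1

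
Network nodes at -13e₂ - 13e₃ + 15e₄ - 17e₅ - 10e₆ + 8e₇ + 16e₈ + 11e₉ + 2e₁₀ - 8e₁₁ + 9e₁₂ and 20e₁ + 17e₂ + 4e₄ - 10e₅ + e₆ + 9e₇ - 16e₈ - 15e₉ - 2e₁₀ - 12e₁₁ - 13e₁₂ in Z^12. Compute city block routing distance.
181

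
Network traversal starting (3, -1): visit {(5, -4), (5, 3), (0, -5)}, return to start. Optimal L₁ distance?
26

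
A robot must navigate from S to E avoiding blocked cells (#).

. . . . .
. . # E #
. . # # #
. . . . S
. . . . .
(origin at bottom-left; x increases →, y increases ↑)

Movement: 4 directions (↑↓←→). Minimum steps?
9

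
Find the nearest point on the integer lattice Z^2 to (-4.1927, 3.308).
(-4, 3)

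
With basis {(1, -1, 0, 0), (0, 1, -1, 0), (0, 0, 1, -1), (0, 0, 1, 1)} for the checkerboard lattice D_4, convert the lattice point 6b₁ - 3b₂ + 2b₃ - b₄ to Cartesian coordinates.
(6, -9, 4, -3)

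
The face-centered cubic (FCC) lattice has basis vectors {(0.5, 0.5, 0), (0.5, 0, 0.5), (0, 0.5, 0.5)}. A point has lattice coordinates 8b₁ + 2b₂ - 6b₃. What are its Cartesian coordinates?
(5, 1, -2)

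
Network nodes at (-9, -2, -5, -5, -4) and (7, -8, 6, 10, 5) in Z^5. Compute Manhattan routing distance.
57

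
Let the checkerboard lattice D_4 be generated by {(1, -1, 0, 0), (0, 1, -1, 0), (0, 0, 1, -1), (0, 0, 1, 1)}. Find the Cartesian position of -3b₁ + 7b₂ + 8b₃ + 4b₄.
(-3, 10, 5, -4)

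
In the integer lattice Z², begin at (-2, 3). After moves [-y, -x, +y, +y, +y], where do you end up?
(-3, 5)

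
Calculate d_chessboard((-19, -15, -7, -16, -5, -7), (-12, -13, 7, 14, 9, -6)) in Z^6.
30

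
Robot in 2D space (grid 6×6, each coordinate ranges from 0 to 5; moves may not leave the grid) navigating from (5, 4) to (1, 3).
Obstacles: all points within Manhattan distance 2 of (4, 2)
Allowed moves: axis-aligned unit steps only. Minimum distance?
7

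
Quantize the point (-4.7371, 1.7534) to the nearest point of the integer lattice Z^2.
(-5, 2)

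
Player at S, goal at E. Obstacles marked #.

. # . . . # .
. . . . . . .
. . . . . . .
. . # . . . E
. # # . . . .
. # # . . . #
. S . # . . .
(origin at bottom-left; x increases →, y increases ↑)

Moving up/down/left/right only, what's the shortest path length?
12
(one shortest path: (1, 0) → (0, 0) → (0, 1) → (0, 2) → (0, 3) → (1, 3) → (1, 4) → (2, 4) → (3, 4) → (4, 4) → (5, 4) → (6, 4) → (6, 3))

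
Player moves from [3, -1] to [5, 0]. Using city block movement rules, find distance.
3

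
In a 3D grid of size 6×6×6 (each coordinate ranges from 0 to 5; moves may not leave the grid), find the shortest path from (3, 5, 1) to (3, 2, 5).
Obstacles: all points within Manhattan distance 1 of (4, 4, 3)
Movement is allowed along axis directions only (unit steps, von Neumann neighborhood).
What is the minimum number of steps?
7
(one shortest path: (3, 5, 1) → (3, 4, 1) → (3, 3, 1) → (3, 2, 1) → (3, 2, 2) → (3, 2, 3) → (3, 2, 4) → (3, 2, 5))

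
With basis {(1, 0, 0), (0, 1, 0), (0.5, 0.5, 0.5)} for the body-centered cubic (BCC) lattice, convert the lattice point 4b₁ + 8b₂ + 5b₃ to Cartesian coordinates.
(6.5, 10.5, 2.5)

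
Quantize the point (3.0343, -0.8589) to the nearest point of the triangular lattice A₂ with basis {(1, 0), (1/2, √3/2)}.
(3.5, -0.866)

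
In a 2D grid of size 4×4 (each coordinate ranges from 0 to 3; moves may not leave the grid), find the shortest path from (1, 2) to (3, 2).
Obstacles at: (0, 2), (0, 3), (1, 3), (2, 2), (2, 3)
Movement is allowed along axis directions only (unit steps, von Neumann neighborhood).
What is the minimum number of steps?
4
(one shortest path: (1, 2) → (1, 1) → (2, 1) → (3, 1) → (3, 2))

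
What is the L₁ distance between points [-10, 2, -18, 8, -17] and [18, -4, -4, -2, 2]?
77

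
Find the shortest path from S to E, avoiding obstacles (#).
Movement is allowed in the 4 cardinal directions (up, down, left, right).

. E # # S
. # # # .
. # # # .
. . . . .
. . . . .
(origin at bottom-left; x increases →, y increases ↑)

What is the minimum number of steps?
11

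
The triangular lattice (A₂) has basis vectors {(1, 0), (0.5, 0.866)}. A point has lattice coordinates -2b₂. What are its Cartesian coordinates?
(-1, -1.732)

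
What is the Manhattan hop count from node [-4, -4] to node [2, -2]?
8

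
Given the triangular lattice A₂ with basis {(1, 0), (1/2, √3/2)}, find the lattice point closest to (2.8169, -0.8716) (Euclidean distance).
(2.5, -0.866)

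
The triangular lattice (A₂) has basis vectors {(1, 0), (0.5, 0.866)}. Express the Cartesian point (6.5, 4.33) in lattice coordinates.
4b₁ + 5b₂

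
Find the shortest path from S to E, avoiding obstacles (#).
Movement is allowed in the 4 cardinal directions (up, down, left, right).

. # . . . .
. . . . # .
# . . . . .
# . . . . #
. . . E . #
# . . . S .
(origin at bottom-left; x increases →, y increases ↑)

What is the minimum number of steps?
2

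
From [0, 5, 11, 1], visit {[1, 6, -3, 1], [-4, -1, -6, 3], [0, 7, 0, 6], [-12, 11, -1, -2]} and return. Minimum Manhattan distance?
106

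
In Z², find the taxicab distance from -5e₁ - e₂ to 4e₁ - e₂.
9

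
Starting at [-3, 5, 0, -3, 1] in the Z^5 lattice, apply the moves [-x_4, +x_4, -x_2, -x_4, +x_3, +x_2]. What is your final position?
(-3, 5, 1, -4, 1)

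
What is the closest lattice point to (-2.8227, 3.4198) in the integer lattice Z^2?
(-3, 3)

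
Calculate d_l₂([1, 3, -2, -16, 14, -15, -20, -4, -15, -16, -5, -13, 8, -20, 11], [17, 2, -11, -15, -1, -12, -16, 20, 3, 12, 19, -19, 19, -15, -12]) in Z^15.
59.6657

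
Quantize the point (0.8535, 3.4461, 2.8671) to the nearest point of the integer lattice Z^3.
(1, 3, 3)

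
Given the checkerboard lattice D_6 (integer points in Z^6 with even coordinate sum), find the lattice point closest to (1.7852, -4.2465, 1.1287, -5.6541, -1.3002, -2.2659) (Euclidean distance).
(2, -4, 1, -6, -1, -2)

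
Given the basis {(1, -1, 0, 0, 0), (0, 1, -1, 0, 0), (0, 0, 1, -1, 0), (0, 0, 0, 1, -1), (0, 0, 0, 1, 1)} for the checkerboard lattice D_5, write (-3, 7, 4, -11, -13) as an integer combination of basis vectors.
-3b₁ + 4b₂ + 8b₃ + 5b₄ - 8b₅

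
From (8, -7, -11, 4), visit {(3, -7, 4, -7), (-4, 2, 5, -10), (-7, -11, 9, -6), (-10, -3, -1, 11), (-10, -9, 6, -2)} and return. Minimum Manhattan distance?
152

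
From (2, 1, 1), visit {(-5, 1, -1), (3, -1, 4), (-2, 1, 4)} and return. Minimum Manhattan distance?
30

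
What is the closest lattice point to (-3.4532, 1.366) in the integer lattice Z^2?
(-3, 1)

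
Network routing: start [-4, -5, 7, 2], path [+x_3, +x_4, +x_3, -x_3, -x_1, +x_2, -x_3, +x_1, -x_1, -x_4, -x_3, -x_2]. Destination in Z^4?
(-5, -5, 6, 2)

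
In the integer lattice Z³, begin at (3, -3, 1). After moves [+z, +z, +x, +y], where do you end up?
(4, -2, 3)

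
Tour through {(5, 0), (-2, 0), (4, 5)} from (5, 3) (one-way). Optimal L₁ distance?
16
(one optimal route: (5, 3) → (4, 5) → (5, 0) → (-2, 0))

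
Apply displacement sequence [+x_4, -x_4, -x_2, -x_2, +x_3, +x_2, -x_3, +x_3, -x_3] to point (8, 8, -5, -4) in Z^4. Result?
(8, 7, -5, -4)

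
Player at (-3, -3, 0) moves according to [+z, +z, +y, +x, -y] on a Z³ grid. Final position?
(-2, -3, 2)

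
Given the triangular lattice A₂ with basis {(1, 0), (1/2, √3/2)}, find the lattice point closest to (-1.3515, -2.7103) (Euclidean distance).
(-1.5, -2.598)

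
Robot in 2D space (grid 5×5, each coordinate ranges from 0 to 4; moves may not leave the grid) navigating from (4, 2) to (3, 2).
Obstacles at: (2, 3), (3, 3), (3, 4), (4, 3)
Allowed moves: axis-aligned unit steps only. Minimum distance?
1
(one shortest path: (4, 2) → (3, 2))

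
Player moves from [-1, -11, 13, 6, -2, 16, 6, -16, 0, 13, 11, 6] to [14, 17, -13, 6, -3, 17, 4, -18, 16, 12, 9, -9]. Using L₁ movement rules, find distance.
109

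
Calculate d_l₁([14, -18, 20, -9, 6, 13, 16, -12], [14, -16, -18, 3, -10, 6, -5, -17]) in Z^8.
101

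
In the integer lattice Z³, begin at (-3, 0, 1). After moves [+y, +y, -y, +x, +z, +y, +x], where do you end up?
(-1, 2, 2)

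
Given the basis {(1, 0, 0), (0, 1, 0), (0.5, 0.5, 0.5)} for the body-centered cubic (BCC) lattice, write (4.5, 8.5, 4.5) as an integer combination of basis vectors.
4b₂ + 9b₃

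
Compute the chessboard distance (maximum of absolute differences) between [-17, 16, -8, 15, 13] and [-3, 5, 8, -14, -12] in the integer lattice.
29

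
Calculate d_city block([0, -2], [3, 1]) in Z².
6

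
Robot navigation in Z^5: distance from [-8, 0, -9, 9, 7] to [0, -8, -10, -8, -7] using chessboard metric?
17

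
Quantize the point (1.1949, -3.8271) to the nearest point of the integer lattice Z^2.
(1, -4)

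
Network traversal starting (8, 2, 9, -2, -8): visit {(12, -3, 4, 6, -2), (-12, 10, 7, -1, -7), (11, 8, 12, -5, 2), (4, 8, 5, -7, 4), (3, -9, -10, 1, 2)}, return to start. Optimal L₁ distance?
202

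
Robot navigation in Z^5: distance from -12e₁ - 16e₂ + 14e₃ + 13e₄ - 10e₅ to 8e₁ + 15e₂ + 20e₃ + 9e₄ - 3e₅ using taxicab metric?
68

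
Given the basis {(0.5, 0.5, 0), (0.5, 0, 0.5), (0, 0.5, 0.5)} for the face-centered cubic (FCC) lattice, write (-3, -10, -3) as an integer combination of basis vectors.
-10b₁ + 4b₂ - 10b₃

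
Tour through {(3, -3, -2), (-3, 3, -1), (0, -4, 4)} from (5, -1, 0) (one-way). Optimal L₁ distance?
31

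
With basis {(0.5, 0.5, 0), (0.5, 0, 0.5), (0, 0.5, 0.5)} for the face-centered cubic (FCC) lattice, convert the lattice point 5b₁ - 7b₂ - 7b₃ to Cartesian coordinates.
(-1, -1, -7)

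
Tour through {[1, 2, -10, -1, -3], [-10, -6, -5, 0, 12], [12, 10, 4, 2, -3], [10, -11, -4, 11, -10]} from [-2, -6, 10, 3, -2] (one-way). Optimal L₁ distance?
163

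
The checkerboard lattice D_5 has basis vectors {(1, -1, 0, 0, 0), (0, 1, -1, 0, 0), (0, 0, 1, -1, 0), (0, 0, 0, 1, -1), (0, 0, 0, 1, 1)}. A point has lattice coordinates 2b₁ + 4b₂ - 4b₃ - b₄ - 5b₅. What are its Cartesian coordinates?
(2, 2, -8, -2, -4)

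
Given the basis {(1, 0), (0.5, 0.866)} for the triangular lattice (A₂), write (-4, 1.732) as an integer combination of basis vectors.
-5b₁ + 2b₂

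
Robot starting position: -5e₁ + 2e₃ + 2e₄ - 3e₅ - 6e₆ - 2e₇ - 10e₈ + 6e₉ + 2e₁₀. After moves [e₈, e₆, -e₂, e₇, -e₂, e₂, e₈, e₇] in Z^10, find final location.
(-5, -1, 2, 2, -3, -5, 0, -8, 6, 2)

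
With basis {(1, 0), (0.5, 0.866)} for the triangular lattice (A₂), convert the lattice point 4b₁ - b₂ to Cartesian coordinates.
(3.5, -0.866)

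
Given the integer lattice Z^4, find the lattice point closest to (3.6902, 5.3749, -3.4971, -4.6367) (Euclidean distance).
(4, 5, -3, -5)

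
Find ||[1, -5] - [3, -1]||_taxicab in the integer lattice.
6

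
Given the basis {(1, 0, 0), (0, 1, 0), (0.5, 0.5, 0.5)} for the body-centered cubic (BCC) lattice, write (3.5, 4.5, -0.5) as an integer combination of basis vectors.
4b₁ + 5b₂ - b₃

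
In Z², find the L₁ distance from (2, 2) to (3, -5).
8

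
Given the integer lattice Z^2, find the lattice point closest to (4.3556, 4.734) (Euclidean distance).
(4, 5)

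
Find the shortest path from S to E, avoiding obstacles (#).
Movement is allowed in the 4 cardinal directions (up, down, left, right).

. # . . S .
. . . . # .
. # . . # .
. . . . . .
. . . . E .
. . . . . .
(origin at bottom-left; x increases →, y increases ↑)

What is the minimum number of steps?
6
(one shortest path: (4, 5) → (3, 5) → (3, 4) → (3, 3) → (3, 2) → (4, 2) → (4, 1))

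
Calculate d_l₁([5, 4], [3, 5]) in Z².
3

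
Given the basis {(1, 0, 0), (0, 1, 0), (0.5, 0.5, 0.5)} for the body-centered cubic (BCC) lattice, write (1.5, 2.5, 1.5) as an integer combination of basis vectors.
b₂ + 3b₃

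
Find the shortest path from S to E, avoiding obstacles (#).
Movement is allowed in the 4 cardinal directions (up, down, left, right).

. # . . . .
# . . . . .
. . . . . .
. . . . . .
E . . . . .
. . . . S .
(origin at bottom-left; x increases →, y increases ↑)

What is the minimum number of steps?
5
(one shortest path: (4, 0) → (3, 0) → (2, 0) → (1, 0) → (0, 0) → (0, 1))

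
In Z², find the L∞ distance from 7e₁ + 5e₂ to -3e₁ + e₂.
10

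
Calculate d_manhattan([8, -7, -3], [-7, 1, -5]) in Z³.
25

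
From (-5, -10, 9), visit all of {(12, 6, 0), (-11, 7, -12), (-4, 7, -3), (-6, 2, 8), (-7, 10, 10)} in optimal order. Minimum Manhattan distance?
90
(one optimal route: (-5, -10, 9) → (-6, 2, 8) → (-7, 10, 10) → (-11, 7, -12) → (-4, 7, -3) → (12, 6, 0))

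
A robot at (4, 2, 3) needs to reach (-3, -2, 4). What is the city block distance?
12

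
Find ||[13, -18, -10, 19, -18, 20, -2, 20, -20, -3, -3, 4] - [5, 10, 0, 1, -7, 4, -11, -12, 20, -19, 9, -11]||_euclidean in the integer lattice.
70.562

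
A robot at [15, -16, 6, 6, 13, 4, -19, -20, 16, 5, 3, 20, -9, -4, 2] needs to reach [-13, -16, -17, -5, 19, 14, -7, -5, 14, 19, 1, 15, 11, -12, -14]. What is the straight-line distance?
53.7401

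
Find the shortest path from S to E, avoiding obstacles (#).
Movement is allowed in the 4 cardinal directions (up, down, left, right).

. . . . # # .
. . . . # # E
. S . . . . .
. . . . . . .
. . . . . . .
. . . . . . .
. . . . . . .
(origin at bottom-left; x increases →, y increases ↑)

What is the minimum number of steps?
6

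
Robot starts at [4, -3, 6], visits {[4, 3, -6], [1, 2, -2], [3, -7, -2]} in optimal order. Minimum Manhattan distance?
32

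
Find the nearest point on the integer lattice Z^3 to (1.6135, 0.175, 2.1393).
(2, 0, 2)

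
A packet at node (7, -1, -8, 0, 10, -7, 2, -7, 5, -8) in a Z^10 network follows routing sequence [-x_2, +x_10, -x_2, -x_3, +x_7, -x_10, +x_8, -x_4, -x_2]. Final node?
(7, -4, -9, -1, 10, -7, 3, -6, 5, -8)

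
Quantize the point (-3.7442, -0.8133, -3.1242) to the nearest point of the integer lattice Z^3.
(-4, -1, -3)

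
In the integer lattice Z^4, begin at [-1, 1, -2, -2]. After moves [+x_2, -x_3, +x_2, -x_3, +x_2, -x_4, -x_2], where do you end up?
(-1, 3, -4, -3)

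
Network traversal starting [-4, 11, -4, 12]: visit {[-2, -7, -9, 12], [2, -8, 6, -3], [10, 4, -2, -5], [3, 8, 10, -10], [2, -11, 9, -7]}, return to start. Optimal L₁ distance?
162
(one optimal route: (-4, 11, -4, 12) → (-2, -7, -9, 12) → (2, -8, 6, -3) → (2, -11, 9, -7) → (3, 8, 10, -10) → (10, 4, -2, -5) → (-4, 11, -4, 12))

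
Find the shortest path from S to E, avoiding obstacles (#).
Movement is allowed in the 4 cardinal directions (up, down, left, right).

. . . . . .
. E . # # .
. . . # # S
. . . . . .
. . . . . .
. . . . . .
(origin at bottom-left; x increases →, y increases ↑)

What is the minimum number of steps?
7
(one shortest path: (5, 3) → (5, 2) → (4, 2) → (3, 2) → (2, 2) → (1, 2) → (1, 3) → (1, 4))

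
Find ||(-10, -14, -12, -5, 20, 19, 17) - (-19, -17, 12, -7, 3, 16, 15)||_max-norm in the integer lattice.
24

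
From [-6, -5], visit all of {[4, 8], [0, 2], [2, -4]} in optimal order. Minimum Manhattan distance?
27
(one optimal route: (-6, -5) → (2, -4) → (0, 2) → (4, 8))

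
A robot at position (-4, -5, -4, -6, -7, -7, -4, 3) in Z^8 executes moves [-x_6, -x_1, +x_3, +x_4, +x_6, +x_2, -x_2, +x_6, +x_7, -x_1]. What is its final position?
(-6, -5, -3, -5, -7, -6, -3, 3)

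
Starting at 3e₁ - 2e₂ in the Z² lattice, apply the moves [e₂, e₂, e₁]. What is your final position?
(4, 0)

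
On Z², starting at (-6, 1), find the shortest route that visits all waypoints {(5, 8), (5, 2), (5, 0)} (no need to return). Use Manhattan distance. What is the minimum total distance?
20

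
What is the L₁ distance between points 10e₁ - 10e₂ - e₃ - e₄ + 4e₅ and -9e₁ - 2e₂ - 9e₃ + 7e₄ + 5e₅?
44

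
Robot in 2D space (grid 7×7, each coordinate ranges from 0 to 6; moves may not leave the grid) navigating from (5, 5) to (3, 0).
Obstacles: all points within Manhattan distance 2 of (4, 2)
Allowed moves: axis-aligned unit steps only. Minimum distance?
11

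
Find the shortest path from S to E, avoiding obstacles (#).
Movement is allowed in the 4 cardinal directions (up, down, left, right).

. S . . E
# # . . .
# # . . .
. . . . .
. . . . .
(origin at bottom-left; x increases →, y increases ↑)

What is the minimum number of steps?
3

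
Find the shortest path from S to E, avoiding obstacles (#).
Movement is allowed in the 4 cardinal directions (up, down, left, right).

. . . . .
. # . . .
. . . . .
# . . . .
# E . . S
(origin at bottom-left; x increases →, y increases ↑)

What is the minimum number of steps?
3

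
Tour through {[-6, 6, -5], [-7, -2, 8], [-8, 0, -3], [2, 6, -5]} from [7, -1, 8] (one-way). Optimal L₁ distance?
47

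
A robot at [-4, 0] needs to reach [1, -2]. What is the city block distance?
7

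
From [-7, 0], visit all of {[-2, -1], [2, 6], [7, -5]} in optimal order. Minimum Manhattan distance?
33
(one optimal route: (-7, 0) → (-2, -1) → (2, 6) → (7, -5))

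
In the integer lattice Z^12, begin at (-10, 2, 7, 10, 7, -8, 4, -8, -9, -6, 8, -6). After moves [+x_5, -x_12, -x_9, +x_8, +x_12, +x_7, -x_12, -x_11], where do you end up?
(-10, 2, 7, 10, 8, -8, 5, -7, -10, -6, 7, -7)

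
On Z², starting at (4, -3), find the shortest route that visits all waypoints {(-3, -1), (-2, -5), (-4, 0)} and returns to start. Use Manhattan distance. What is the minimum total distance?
26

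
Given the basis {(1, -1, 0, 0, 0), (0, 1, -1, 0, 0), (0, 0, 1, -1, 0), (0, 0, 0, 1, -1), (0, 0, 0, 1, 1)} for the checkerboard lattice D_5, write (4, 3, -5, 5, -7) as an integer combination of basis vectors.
4b₁ + 7b₂ + 2b₃ + 7b₄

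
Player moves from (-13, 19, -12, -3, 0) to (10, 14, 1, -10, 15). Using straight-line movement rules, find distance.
31.5753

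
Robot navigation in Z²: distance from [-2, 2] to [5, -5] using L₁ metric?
14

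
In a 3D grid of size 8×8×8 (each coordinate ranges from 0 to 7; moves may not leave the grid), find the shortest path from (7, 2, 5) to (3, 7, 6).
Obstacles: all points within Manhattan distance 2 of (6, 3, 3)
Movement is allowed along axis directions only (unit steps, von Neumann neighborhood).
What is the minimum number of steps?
10
(one shortest path: (7, 2, 5) → (6, 2, 5) → (5, 2, 5) → (4, 2, 5) → (3, 2, 5) → (3, 3, 5) → (3, 4, 5) → (3, 5, 5) → (3, 6, 5) → (3, 7, 5) → (3, 7, 6))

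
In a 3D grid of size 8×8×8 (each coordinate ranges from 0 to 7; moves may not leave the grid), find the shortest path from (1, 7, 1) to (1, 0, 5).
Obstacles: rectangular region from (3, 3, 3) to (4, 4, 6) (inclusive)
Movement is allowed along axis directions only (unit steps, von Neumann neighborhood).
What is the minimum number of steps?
11
(one shortest path: (1, 7, 1) → (1, 6, 1) → (1, 5, 1) → (1, 4, 1) → (1, 3, 1) → (1, 2, 1) → (1, 1, 1) → (1, 0, 1) → (1, 0, 2) → (1, 0, 3) → (1, 0, 4) → (1, 0, 5))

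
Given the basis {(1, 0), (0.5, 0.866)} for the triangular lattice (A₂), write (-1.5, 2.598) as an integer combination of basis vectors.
-3b₁ + 3b₂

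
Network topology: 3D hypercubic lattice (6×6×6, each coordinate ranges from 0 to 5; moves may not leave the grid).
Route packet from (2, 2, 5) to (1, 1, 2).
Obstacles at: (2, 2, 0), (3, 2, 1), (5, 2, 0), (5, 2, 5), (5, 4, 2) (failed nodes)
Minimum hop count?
5
(one shortest path: (2, 2, 5) → (1, 2, 5) → (1, 1, 5) → (1, 1, 4) → (1, 1, 3) → (1, 1, 2))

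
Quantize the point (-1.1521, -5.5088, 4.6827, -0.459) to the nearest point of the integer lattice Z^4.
(-1, -6, 5, 0)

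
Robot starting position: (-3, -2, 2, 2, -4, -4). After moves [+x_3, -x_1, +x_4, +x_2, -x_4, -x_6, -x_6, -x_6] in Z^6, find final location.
(-4, -1, 3, 2, -4, -7)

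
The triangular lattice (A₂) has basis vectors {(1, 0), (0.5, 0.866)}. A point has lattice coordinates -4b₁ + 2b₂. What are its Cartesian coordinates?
(-3, 1.732)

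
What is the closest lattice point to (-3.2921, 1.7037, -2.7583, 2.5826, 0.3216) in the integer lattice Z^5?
(-3, 2, -3, 3, 0)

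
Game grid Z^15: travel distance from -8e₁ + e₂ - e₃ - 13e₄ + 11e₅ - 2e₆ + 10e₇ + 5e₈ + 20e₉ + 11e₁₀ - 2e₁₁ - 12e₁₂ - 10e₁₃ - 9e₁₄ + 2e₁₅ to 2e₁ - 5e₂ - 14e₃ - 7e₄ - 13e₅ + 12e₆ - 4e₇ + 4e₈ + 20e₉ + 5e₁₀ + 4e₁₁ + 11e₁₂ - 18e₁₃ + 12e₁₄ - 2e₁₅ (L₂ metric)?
49.3153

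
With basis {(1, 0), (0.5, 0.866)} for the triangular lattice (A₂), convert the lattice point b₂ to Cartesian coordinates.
(0.5, 0.866)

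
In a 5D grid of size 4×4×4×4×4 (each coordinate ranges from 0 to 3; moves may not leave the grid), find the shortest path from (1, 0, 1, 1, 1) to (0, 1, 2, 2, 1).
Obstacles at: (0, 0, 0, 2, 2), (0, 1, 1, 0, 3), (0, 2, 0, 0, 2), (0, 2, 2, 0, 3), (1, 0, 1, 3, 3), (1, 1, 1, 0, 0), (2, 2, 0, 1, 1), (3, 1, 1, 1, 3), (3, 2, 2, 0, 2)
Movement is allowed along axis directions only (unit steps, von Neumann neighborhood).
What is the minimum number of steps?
4
(one shortest path: (1, 0, 1, 1, 1) → (0, 0, 1, 1, 1) → (0, 1, 1, 1, 1) → (0, 1, 2, 1, 1) → (0, 1, 2, 2, 1))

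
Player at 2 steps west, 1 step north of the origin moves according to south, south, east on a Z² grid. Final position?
(-1, -1)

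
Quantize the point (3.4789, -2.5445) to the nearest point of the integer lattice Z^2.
(3, -3)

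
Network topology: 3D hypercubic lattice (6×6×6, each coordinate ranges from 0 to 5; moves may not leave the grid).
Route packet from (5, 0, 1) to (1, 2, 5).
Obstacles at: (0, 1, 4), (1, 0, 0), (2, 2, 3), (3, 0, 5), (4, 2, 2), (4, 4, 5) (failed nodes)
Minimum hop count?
10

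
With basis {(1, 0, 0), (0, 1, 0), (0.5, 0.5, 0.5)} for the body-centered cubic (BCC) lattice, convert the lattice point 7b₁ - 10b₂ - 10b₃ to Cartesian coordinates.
(2, -15, -5)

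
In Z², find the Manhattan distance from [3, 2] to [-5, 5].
11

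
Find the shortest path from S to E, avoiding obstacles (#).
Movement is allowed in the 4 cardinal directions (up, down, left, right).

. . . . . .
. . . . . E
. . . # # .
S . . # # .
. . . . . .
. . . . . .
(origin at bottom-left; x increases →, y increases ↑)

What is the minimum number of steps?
7
(one shortest path: (0, 2) → (1, 2) → (2, 2) → (2, 3) → (2, 4) → (3, 4) → (4, 4) → (5, 4))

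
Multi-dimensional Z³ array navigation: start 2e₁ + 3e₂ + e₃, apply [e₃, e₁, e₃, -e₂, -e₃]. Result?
(3, 2, 2)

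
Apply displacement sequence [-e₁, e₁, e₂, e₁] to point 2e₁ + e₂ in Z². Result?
(3, 2)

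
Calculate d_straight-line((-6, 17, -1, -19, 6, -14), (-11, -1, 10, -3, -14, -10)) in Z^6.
33.7935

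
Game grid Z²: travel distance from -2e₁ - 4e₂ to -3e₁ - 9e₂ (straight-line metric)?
5.09902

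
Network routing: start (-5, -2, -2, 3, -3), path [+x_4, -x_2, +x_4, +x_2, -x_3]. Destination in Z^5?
(-5, -2, -3, 5, -3)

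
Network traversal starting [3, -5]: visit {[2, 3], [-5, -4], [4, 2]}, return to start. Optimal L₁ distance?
34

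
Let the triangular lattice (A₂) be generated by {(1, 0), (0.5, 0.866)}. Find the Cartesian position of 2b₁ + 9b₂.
(6.5, 7.794)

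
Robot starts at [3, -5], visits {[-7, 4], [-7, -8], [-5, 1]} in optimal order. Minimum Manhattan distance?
29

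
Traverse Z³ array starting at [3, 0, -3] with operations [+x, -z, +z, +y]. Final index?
(4, 1, -3)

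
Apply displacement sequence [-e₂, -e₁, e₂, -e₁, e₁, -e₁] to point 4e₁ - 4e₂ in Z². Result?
(2, -4)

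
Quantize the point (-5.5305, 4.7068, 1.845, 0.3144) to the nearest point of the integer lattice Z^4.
(-6, 5, 2, 0)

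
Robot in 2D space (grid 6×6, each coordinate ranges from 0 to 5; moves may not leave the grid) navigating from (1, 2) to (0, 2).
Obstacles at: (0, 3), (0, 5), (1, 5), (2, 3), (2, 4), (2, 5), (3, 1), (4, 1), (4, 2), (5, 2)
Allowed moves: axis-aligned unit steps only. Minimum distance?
1
(one shortest path: (1, 2) → (0, 2))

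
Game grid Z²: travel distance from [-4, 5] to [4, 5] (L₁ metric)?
8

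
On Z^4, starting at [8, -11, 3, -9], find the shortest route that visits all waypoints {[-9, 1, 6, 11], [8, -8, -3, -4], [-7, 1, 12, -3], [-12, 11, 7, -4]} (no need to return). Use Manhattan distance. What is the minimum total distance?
104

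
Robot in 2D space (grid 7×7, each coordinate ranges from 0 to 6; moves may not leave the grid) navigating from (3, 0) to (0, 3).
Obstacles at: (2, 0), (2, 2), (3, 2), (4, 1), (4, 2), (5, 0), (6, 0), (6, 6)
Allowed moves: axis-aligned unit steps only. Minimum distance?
6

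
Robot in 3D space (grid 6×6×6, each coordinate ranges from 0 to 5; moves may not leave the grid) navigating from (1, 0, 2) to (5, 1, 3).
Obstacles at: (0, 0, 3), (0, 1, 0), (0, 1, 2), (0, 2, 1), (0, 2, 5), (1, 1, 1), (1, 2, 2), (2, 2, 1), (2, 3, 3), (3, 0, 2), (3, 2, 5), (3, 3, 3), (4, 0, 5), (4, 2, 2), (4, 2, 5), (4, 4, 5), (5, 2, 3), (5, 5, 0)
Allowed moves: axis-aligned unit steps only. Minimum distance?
6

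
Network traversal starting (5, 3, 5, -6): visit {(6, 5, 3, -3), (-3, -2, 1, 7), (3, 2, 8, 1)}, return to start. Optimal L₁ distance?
72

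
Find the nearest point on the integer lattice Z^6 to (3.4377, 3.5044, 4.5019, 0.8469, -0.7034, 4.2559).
(3, 4, 5, 1, -1, 4)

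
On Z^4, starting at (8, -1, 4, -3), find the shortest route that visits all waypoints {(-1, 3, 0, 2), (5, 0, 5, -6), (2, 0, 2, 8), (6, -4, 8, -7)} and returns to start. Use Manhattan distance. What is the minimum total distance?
78
(one optimal route: (8, -1, 4, -3) → (-1, 3, 0, 2) → (2, 0, 2, 8) → (5, 0, 5, -6) → (6, -4, 8, -7) → (8, -1, 4, -3))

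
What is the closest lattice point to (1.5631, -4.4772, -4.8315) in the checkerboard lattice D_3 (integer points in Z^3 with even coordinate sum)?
(2, -5, -5)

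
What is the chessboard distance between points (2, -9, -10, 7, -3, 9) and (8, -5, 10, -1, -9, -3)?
20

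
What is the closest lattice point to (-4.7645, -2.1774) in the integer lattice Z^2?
(-5, -2)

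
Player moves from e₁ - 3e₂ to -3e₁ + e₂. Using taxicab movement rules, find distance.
8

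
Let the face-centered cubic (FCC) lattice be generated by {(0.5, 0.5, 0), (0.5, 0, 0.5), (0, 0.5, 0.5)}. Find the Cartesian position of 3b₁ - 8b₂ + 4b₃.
(-2.5, 3.5, -2)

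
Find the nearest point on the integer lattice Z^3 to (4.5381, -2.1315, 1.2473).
(5, -2, 1)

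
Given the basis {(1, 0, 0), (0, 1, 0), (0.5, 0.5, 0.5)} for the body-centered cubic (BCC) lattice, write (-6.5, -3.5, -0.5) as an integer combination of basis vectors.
-6b₁ - 3b₂ - b₃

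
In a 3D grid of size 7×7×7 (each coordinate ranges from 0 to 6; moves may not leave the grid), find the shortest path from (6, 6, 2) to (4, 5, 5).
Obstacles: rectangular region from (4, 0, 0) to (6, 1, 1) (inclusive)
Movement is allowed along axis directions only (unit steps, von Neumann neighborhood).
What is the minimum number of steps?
6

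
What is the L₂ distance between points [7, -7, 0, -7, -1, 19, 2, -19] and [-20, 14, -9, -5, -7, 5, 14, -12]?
40.9878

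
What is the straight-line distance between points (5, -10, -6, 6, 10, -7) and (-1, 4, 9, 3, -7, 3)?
29.2404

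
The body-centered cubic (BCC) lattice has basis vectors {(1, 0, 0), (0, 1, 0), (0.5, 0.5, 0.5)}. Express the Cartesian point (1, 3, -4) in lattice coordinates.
5b₁ + 7b₂ - 8b₃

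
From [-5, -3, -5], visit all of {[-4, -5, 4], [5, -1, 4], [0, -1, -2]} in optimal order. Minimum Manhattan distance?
34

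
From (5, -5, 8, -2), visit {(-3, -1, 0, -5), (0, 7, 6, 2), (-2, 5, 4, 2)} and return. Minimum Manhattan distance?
70
(one optimal route: (5, -5, 8, -2) → (-3, -1, 0, -5) → (-2, 5, 4, 2) → (0, 7, 6, 2) → (5, -5, 8, -2))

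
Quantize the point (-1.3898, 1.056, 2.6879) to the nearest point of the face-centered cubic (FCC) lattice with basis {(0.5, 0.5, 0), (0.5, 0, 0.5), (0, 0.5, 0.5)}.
(-1.5, 1, 2.5)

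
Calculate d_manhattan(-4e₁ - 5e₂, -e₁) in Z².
8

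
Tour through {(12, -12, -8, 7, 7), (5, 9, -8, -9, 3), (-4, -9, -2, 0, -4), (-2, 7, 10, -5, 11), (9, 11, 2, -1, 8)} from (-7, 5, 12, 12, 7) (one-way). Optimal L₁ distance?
180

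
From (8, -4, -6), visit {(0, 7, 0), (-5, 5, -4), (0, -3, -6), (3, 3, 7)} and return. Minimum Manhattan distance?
74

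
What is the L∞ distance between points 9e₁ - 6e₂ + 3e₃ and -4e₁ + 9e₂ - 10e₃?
15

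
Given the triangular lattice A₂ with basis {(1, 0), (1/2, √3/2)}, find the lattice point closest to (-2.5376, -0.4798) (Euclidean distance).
(-2.5, -0.866)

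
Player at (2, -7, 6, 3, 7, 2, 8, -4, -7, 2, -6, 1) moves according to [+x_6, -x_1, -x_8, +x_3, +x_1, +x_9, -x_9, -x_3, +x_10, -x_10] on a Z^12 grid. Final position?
(2, -7, 6, 3, 7, 3, 8, -5, -7, 2, -6, 1)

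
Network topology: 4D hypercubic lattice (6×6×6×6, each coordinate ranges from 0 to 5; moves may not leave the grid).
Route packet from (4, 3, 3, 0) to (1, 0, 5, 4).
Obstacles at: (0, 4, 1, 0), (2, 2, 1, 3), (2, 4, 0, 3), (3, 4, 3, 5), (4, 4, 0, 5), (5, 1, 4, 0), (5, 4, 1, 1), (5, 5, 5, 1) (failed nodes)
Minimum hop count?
12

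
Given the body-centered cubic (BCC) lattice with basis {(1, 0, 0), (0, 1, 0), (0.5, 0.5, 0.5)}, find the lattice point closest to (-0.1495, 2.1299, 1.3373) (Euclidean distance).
(0, 2, 1)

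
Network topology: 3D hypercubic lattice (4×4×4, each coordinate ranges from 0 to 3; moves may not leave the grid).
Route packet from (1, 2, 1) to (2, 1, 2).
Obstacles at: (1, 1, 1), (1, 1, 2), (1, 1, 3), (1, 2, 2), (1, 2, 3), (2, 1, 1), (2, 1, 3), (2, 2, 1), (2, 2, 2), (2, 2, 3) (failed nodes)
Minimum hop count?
7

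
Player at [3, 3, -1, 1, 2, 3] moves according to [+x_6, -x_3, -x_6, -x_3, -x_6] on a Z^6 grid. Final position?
(3, 3, -3, 1, 2, 2)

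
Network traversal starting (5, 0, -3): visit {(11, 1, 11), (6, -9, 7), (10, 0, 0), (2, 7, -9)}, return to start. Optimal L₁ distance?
92
(one optimal route: (5, 0, -3) → (6, -9, 7) → (11, 1, 11) → (10, 0, 0) → (2, 7, -9) → (5, 0, -3))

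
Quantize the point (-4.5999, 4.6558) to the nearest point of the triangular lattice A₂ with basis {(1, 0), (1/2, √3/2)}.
(-4.5, 4.33)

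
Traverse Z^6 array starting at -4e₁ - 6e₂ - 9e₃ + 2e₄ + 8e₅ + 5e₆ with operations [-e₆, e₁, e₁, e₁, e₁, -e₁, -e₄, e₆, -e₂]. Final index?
(-1, -7, -9, 1, 8, 5)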